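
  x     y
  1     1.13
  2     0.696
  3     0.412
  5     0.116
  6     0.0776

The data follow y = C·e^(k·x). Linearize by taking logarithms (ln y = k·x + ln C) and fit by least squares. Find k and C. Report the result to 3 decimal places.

Let Y = ln y. Fitting Y = k·x + ln C by least squares:
XᵀX = [[75.0000, 17.0000]; [17.0000, 5]], rhs = [-29.3707, -5.8373]ᵀ  (here Σx = 17.0000, Σ(x)² = 75.0000, Σln y = -5.8373, Σx·ln y = -29.3707).
Slope k = (n·Σx·ln y − Σx·Σln y)/(n·Σ(x)² − (Σx)²) = (5·-29.3707 − 17.0000·-5.8373)/86.0000 = -0.55372; ln C = (Σln y − k·Σx)/n = 0.71520, so C = exp(0.71520) = 2.04459.

k = -0.554, C = 2.045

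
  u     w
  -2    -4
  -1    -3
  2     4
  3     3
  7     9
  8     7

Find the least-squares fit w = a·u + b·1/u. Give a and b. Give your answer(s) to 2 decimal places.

With design matrix A, AᵀA = [[131, 6]; [6, 46489/28224]] and Aᵀw = [147, 569/56]ᵀ.
Determinant 131·(46489/28224) − 6² = 5073995/28224.
a = (147·(46489/28224) − 6·(569/56))/(5073995/28224) = 5113227/5073995; b = (131·(569/56) − 6·147)/(5073995/28224) = 12674088/5073995.

a = 1.01, b = 2.50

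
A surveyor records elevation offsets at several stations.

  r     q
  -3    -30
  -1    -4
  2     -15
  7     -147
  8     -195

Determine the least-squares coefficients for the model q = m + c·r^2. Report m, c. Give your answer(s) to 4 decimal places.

Sums needed: Σ1 = 5, Σr^2 = 127, Σr^2·r^2 = 6595.
Right-hand side: Σq = -391, Σr^2·q = -20017.
Normal equations: [[5, 127]; [127, 6595]]·[m, c]ᵀ = [-391, -20017]ᵀ.
Eliminating c: 6595·(row 1) − 127·(row 2) gives 16846·m = 6595·(-391) − 127·(-20017) = -36486, so m = -18243/8423.
Then c = ((-20017) − 127·(-18243/8423))/6595 = -25214/8423.

m = -2.1659, c = -2.9935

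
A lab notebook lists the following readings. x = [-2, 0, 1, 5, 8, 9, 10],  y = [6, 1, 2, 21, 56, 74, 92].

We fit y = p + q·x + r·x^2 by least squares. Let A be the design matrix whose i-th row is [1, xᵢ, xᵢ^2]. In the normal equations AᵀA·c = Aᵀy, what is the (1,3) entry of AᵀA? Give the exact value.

275

Row 1 ↔ basis 1, column 3 ↔ basis x^2, so (AᵀA)_{1,3} = Σᵢ x^2 = (1)·(4) + (1)·(0) + (1)·(1) + (1)·(25) + (1)·(64) + (1)·(81) + (1)·(100) = 275.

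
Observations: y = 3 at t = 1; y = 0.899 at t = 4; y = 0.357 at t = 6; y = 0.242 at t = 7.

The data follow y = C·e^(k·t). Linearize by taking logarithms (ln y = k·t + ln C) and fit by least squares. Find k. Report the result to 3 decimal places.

k = -0.423

Linearized form: ln y = k·t + ln C. From the 4 transformed points,
XᵀX = [[102.0000, 18.0000]; [18.0000, 4]], rhs = [-15.4391, -1.4567]ᵀ  (here Σt = 18.0000, Σ(t)² = 102.0000, Σln y = -1.4567, Σt·ln y = -15.4391).
Δ = 102.0000·4 − (18.0000)² = 84.0000; k = (-15.4391·4 − 18.0000·-1.4567)/84.0000 = -0.42305, ln C = (102.0000·-1.4567 − 18.0000·-15.4391)/84.0000 = 1.53954.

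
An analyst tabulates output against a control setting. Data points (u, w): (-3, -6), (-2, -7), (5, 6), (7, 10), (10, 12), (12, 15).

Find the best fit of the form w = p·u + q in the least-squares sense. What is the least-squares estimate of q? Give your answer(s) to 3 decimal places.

q = -2.269

Normal-equation sums: Σu·u = 331, Σu = 29, Σ1 = 6.
For Mᵀw: Σu·w = 432, Σw = 30.
MᵀM·[p, q]ᵀ = Mᵀw becomes [[331, 29]; [29, 6]]·[p, q]ᵀ = [432, 30]ᵀ.
det = 331·6 − 29² = 1145.
p = (432·6 − 29·30)/1145 = 1722/1145; q = (331·30 − 29·432)/1145 = -2598/1145.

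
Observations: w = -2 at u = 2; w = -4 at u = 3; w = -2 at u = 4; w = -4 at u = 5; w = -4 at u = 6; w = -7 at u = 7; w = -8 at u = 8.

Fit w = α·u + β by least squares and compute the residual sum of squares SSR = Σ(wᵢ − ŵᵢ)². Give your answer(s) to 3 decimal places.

SSR = 7.571

Sums needed: Σu·u = 203, Σu = 35, Σ1 = 7.
Right-hand side: Σu·w = -181, Σw = -31.
AᵀA·[α, β]ᵀ = Aᵀw becomes [[203, 35]; [35, 7]]·[α, β]ᵀ = [-181, -31]ᵀ.
Eliminating β: 7·(row 1) − 35·(row 2) gives 196·α = 7·(-181) − 35·(-31) = -182, so α = -13/14.
Then β = ((-31) − 35·(-13/14))/7 = 3/14.
Residuals: -5/14, -10/7, 3/2, 3/7, 19/14, -5/7, -11/14; SSR = 53/7.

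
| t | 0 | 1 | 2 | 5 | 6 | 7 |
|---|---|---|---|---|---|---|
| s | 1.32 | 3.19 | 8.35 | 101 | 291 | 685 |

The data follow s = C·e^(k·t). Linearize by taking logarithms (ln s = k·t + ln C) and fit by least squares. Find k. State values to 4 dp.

k = 0.8892

Let Y = ln s. Fitting Y = k·t + ln C by least squares:
AᵀA = [[115.0000, 21.0000]; [21.0000, 6]], rhs = [108.2260, 20.3778]ᵀ  (here Σt = 21.0000, Σ(t)² = 115.0000, Σln s = 20.3778, Σt·ln s = 108.2260).
Δ = 115.0000·6 − (21.0000)² = 249.0000; k = (108.2260·6 − 21.0000·20.3778)/249.0000 = 0.88925, ln C = (115.0000·20.3778 − 21.0000·108.2260)/249.0000 = 0.28393.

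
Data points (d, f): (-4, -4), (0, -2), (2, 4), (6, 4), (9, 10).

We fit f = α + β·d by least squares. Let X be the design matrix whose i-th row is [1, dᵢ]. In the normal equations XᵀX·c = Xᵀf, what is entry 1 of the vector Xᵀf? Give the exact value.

12

Entry 1 ↔ basis 1, so (Xᵀf)_{1} = Σᵢ fᵢ = (1)·(-4) + (1)·(-2) + (1)·(4) + (1)·(4) + (1)·(10) = 12.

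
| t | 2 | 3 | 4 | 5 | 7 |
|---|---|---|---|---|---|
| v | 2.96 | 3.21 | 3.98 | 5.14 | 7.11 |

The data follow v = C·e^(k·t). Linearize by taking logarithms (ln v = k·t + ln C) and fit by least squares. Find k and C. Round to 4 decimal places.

k = 0.1850, C = 1.9524

Taking logs, ln v = k·t + ln C, so regress ln v on t.
Σt = 21.0000, Σ(t)² = 103.0000, Σln v = 7.2313, Σt·ln v = 33.1101.
Equations: 103.0000·k + 21.0000·ln C = 33.1101;  21.0000·k + 5·ln C = 7.2313.
Solving (det = 74.0000): k = 0.18504, ln C = 0.66907, so C = exp(0.66907) = 1.95243.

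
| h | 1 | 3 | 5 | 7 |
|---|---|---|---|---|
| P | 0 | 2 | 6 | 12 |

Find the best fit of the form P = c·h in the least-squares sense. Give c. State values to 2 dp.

c = 1.43

Normal-equation sums: Σh·h = 84.
Right-hand side: Σh·P = 120.
Normal equations: [[84]]·[c]ᵀ = [120]ᵀ.
Hence c = 120 / 84 ≈ 1.42857.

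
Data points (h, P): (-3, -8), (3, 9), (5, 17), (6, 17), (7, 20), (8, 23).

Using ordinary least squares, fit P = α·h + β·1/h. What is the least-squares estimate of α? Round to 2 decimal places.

α = 2.91

With design matrix X, XᵀX = [[192, 6]; [6, 25561/78400]] and XᵀP = [562, 4937/280]ᵀ.
Eliminating β: (25561/78400)·(row 1) − 6·(row 2) gives (32583/1225)·α = (25561/78400)·562 − 6·(4937/280) = 3035561/39200, so α = 3035561/1042656.
Then β = ((4937/280) − 6·(3035561/1042656))/(25561/78400) = 5460/10861.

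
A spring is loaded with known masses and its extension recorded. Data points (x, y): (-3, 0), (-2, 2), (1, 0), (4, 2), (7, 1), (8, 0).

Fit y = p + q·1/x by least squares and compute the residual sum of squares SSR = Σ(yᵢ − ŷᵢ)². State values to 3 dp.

SSR = 4.211

Normal-equation sums: Σ1 = 6, Σ1/x = 115/168, Σ1/x·1/x = 41197/28224.
Moment sums: Σy = 5, Σ1/x·y = -5/14.
Normal equations: [[6, 115/168]; [115/168, 41197/28224]]·[p, q]ᵀ = [5, -5/14]ᵀ.
det = 6·(41197/28224) − (115/168)² = 233957/28224.
p = (5·(41197/28224) − (115/168)·(-5/14))/(233957/28224) = 212885/233957; q = (6·(-5/14) − (115/168)·5)/(233957/28224) = -157080/233957.
Residuals: -265245/233957, 176489/233957, -55805/233957, 294299/233957, 43512/233957, -193250/233957; SSR = 985088/233957.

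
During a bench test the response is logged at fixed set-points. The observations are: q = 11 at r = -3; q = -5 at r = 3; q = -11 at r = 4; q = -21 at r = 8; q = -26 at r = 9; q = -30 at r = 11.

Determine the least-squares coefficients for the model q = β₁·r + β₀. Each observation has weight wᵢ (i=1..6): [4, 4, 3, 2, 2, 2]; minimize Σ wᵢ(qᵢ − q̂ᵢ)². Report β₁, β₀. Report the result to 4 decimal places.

β₁ = -2.9895, β₀ = 2.3697

The normal system AᵀWA·[β₁, β₀]ᵀ = AᵀWq is [[652, 68]; [68, 17]]·[β₁, β₀]ᵀ = [-1788, -163]ᵀ.
det = 652·17 − 68² = 6460.
β₁ = ((-1788)·17 − 68·(-163))/6460 = -284/95; β₀ = (652·(-163) − 68·(-1788))/6460 = 3827/1615.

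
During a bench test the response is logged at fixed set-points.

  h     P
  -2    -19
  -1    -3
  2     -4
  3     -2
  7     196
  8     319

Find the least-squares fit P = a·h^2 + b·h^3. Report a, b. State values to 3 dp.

a = -3.019, b = 1.001

Compute the Gram sums: Σh^2·h^2 = 6611, Σh^2·h^3 = 49817, Σh^3·h^3 = 380651.
And Σh^2·P = 29907, Σh^3·P = 230625.
Normal equations: [[6611, 49817]; [49817, 380651]]·[a, b]ᵀ = [29907, 230625]ᵀ.
Eliminating b: 380651·(row 1) − 49817·(row 2) gives 34750272·a = 380651·29907 − 49817·230625 = -104916168, so a = -4371507/1447928.
Then b = (230625 − 49817·(-4371507/1447928))/380651 = 1449369/1447928.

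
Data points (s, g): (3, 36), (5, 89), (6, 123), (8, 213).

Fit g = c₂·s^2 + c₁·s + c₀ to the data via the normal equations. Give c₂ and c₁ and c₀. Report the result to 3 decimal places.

The normal system MᵀM·[c₂, c₁, c₀]ᵀ = Mᵀg is [[6098, 880, 134]; [880, 134, 22]; [134, 22, 4]]·[c₂, c₁, c₀]ᵀ = [20609, 2995, 461]ᵀ.
Row-reducing yields c₂ = 37/12, c₁ = 223/156, c₀ = 213/52.

c₂ = 3.083, c₁ = 1.429, c₀ = 4.096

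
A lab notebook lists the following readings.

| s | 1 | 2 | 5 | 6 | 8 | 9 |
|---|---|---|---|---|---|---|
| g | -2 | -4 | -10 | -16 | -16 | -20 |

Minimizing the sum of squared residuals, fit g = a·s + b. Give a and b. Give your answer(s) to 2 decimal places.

a = -2.22, b = 0.12

Setting ∂/∂a … = 0 gives: 211·a + 31·b = -464;  31·a + 6·b = -68.
(Σs·s = 211, Σs = 31, Σ1 = 6, Σs·g = -464, Σg = -68.)
Δ = 211·6 − 31² = 305.
a = ((-464)·6 − 31·(-68))/305 = -676/305; b = (211·(-68) − 31·(-464))/305 = 36/305.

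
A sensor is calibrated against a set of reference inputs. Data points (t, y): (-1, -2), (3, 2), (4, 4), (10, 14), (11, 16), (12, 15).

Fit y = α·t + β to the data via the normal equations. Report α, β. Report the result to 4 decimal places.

Entries of XᵀX: Σt·t = 391, Σt = 39, Σ1 = 6.
For Xᵀy: Σt·y = 520, Σy = 49.
Δ = 391·6 − 39² = 825.
α = (520·6 − 39·49)/825 = 403/275; β = (391·49 − 39·520)/825 = -1121/825.

α = 1.4655, β = -1.3588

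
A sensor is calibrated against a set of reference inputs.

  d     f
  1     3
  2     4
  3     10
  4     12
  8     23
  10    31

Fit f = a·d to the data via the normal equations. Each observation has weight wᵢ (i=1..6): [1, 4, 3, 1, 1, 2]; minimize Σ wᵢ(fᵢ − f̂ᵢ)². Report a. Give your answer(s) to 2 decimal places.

The normal equations are: 324·a = 977.
(Σwᵢ·d·d = 324, Σwᵢ·d·f = 977.)
a = 977/324 = 3.01543.

a = 3.02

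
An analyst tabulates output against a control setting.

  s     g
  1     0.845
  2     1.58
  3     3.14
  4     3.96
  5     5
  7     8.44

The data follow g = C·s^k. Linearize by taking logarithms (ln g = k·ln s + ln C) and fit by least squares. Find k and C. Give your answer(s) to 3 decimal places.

k = 1.181, C = 0.792

Taking logs, ln g = k·ln s + ln C, so regress ln g on ln s.
Sums: Σln s = 6.7334, Σ(ln s)² = 9.9861, Σln g = 6.5519, Σln s·ln g = 10.2229.
Normal system: [[9.9861, 6.7334]; [6.7334, 6]]·[k, ln C]ᵀ = [10.2229, 6.5519]ᵀ.
Solving (det = 14.5777): k = 1.18131, ln C = -0.23372, so C = exp(-0.23372) = 0.79158.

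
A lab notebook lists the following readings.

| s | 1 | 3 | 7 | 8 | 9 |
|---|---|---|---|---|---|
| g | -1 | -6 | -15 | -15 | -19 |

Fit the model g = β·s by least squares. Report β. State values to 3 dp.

β = -2.034

From the data, Σs·s = 204.
Moment sums: Σs·g = -415.
Normal equations: [[204]]·[β]ᵀ = [-415]ᵀ.
Hence β = -415 / 204 ≈ -2.03431.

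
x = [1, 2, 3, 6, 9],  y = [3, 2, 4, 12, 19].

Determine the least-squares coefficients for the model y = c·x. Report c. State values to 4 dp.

Entries of MᵀM: Σx·x = 131.
And Σx·y = 262.
Hence c = 262 / 131 ≈ 2.

c = 2.0000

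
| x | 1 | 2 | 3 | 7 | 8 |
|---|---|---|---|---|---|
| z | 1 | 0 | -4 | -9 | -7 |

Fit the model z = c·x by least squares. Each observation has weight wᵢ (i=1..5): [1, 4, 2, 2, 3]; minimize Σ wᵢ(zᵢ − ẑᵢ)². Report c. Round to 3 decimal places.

c = -0.975

The normal equations are: 325·c = -317.
(Σwᵢ·x·x = 325, Σwᵢ·x·z = -317.)
c = (-317)/325 = -0.975385.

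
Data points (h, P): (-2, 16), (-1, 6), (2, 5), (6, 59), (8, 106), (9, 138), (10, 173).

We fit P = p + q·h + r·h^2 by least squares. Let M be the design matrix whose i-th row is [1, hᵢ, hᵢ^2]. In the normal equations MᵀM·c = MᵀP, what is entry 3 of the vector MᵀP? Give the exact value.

Entry 3 ↔ basis h^2, so (MᵀP)_{3} = Σᵢ (h^2)·Pᵢ = (4)·(16) + (1)·(6) + (4)·(5) + (36)·(59) + (64)·(106) + (81)·(138) + (100)·(173) = 37476.

37476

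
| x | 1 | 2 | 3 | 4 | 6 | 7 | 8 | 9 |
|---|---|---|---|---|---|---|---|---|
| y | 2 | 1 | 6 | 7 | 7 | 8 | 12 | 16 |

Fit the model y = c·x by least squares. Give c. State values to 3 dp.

c = 1.492

Normal-equation sums: Σx·x = 260.
And Σx·y = 388.
AᵀA·[c]ᵀ = Aᵀy becomes [[260]]·[c]ᵀ = [388]ᵀ.
c = 388/260 = 1.49231.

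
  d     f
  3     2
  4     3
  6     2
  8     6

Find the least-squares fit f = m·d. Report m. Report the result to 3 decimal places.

m = 0.624

With design matrix M, MᵀM = [[125]] and Mᵀf = [78]ᵀ.
Hence m = 78 / 125 ≈ 0.624.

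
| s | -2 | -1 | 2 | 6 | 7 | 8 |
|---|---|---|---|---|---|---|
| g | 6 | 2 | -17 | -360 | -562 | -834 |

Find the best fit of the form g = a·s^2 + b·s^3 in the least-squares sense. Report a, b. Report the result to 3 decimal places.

a = -0.977, b = -1.504

Normal-equation sums: Σs^2·s^2 = 7826, Σs^2·s^3 = 57350, Σs^3·s^3 = 426578.
And Σs^2·g = -93916, Σs^3·g = -697720.
Normal equations: [[7826, 57350]; [57350, 426578]]·[a, b]ᵀ = [-93916, -697720]ᵀ.
Determinant 7826·426578 − 57350² = 49376928.
a = ((-93916)·426578 − 57350·(-697720))/49376928 = -2010727/2057372; b = (7826·(-697720) − 57350·(-93916))/49376928 = -3094755/2057372.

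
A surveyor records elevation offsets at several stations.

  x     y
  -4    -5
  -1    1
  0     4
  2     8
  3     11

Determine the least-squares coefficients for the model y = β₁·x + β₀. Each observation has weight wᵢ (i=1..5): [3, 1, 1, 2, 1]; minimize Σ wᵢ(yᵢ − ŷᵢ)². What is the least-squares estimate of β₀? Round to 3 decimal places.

From the data, Σwᵢ·x·x = 66, Σwᵢ·x = -6, Σwᵢ·1 = 8.
For AᵀWy: Σwᵢ·x·y = 124, Σwᵢ·y = 17.
So AᵀWA·[β₁, β₀]ᵀ = AᵀWy: [[66, -6]; [-6, 8]]·[β₁, β₀]ᵀ = [124, 17]ᵀ.
Eliminating β₀: 8·(row 1) − (-6)·(row 2) gives 492·β₁ = 8·124 − (-6)·17 = 1094, so β₁ = 547/246.
Then β₀ = (17 − (-6)·(547/246))/8 = 311/82.

β₀ = 3.793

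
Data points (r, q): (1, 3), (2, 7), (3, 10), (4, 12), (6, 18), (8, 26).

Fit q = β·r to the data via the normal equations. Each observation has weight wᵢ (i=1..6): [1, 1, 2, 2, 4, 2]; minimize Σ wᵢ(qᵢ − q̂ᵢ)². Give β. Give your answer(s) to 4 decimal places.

β = 3.1223

AᵀWA·[β]ᵀ = AᵀWq reads: 327·β = 1021.
(Σwᵢ·r·r = 327, Σwᵢ·r·q = 1021.)
Hence β = 1021 / 327 ≈ 3.12232.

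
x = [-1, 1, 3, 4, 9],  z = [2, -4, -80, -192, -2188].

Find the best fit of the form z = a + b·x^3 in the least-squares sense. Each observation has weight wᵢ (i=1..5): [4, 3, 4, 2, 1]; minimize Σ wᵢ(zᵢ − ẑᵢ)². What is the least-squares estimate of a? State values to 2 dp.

MᵀWM·[a, b]ᵀ = MᵀWz reads: 14·a + 964·b = -2896;  964·a + 542556·b = -1628288.
Determinant 14·542556 − 964² = 6666488.
a = ((-2896)·542556 − 964·(-1628288))/6666488 = -196568/833311; b = (14·(-1628288) − 964·(-2896))/6666488 = -2500536/833311.

a = -0.24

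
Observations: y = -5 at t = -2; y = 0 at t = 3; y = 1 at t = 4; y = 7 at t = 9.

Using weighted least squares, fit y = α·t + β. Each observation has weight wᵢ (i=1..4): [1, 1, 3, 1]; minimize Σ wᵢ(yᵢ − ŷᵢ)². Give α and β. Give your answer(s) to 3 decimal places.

Normal-equation sums: Σwᵢ·t·t = 142, Σwᵢ·t = 22, Σwᵢ·1 = 6.
Moment sums: Σwᵢ·t·y = 85, Σwᵢ·y = 5.
AᵀWA·[α, β]ᵀ = AᵀWy becomes [[142, 22]; [22, 6]]·[α, β]ᵀ = [85, 5]ᵀ.
Eliminating β: 6·(row 1) − 22·(row 2) gives 368·α = 6·85 − 22·5 = 400, so α = 25/23.
Then β = (5 − 22·(25/23))/6 = -145/46.

α = 1.087, β = -3.152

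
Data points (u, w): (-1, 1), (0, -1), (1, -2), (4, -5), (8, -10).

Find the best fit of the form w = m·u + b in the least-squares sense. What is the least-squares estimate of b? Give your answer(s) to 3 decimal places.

AᵀA·[m, b]ᵀ = Aᵀw reads: 82·m + 12·b = -103;  12·m + 5·b = -17.
Determinant 82·5 − 12² = 266.
m = ((-103)·5 − 12·(-17))/266 = -311/266; b = (82·(-17) − 12·(-103))/266 = -79/133.

b = -0.594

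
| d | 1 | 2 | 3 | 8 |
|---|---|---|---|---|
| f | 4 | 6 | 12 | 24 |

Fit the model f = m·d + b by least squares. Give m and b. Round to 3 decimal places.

m = 2.862, b = 1.483

With design matrix M, MᵀM = [[78, 14]; [14, 4]] and Mᵀf = [244, 46]ᵀ.
Eliminating b: 4·(row 1) − 14·(row 2) gives 116·m = 4·244 − 14·46 = 332, so m = 83/29.
Then b = (46 − 14·(83/29))/4 = 43/29.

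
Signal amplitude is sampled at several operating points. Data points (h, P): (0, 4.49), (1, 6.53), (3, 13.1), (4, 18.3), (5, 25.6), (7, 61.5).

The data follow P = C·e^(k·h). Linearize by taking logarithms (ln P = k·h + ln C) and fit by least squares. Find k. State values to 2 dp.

k = 0.37

Linearized form: ln P = k·h + ln C. From the 6 transformed points,
AᵀA = [[100.0000, 20.0000]; [20.0000, 6]], rhs = [66.2681, 16.2194]ᵀ  (here Σh = 20.0000, Σ(h)² = 100.0000, Σln P = 16.2194, Σh·ln P = 66.2681).
Slope k = (n·Σh·ln P − Σh·Σln P)/(n·Σ(h)² − (Σh)²) = (6·66.2681 − 20.0000·16.2194)/200.0000 = 0.36610; ln C = (Σln P − k·Σh)/n = 1.48289.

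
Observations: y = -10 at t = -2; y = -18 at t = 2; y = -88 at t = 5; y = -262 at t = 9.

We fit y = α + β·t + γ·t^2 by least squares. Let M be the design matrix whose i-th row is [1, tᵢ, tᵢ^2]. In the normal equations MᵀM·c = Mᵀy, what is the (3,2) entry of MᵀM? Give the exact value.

Row 3 ↔ basis t^2, column 2 ↔ basis t, so (MᵀM)_{3,2} = Σᵢ (t^2)·(t) = (4)·(-2) + (4)·(2) + (25)·(5) + (81)·(9) = 854.

854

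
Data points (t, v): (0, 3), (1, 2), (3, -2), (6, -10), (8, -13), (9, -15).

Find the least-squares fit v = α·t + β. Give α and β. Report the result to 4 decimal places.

α = -2.0935, β = 3.5875

Normal-equation sums: Σt·t = 191, Σt = 27, Σ1 = 6.
And Σt·v = -303, Σv = -35.
Determinant 191·6 − 27² = 417.
α = ((-303)·6 − 27·(-35))/417 = -291/139; β = (191·(-35) − 27·(-303))/417 = 1496/417.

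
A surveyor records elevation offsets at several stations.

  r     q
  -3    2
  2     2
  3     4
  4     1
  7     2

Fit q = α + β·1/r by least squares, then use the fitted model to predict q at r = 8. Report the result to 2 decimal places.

From the data, Σ1 = 5, Σ1/r = 25/28, Σ1/r·1/r = 3917/7056.
Right-hand side: Σq = 11, Σ1/r·q = 185/84.
Normal equations: [[5, 25/28]; [25/28, 3917/7056]]·[α, β]ᵀ = [11, 185/84]ᵀ.
Eliminating β: (3917/7056)·(row 1) − (25/28)·(row 2) gives (1745/882)·α = (3917/7056)·11 − (25/28)·(185/84) = 7303/1764, so α = 7303/3490.
Then β = ((185/84) − (25/28)·(7303/3490))/(3917/7056) = 210/349.
At r = 8: q̂ = (7303/3490)·(1) + (210/349)·(1/8) = 15131/6980.

q̂ = 2.17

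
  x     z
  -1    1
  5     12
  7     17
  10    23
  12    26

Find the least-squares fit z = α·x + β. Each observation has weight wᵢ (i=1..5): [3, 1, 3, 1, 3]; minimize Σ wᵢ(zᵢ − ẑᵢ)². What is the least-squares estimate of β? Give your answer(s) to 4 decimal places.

The normal system AᵀWA·[α, β]ᵀ = AᵀWz is [[707, 69]; [69, 11]]·[α, β]ᵀ = [1580, 167]ᵀ.
det = 707·11 − 69² = 3016.
α = (1580·11 − 69·167)/3016 = 5857/3016; β = (707·167 − 69·1580)/3016 = 9049/3016.

β = 3.0003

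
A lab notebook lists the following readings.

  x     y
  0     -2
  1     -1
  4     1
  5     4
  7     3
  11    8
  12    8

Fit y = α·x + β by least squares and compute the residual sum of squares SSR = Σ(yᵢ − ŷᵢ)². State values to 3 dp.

With design matrix M, MᵀM = [[356, 40]; [40, 7]] and Mᵀy = [228, 21]ᵀ.
det = 356·7 − 40² = 892.
α = (228·7 − 40·21)/892 = 189/223; β = (356·21 − 40·228)/892 = -411/223.
Residuals: -35/223, -1/223, -122/223, 358/223, -243/223, 116/223, -73/223; SSR = 996/223.

SSR = 4.466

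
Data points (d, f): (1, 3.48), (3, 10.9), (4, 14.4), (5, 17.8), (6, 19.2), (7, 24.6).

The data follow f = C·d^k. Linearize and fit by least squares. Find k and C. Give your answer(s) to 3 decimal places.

k = 0.986, C = 3.557

Let Y = ln f. Fitting Y = k·ln d + ln C by least squares:
Σln d = 7.8320, Σ(ln d)² = 12.7160, Σln f = 15.3399, Σln d·ln f = 22.4825.
Equations: 12.7160·k + 7.8320·ln C = 22.4825;  7.8320·k + 6·ln C = 15.3399.
Solving (det = 14.9557): k = 0.98645, ln C = 1.26900, so C = exp(1.26900) = 3.55729.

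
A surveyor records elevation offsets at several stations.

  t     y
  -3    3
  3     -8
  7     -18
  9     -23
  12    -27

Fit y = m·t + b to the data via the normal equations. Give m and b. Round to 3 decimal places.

Entries of AᵀA: Σt·t = 292, Σt = 28, Σ1 = 5.
Right-hand side: Σt·y = -690, Σy = -73.
AᵀA·[m, b]ᵀ = Aᵀy becomes [[292, 28]; [28, 5]]·[m, b]ᵀ = [-690, -73]ᵀ.
det = 292·5 − 28² = 676.
m = ((-690)·5 − 28·(-73))/676 = -703/338; b = (292·(-73) − 28·(-690))/676 = -499/169.

m = -2.080, b = -2.953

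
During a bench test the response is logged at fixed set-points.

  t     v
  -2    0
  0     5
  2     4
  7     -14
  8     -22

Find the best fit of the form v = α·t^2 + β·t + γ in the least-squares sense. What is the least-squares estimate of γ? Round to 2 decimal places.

Normal-equation sums: Σt^2·t^2 = 6529, Σt^2·t = 855, Σt^2 = 121, Σt·t = 121, Σt = 15, Σ1 = 5.
And Σt^2·v = -2078, Σt·v = -266, Σv = -27.
AᵀA·[α, β, γ]ᵀ = Aᵀv becomes [[6529, 855, 121]; [855, 121, 15]; [121, 15, 5]]·[α, β, γ]ᵀ = [-2078, -266, -27]ᵀ.
Solving the 3×3 system (Gaussian elimination) gives α = -10781/19748, β = 10861/9874, γ = 89095/19748.

γ = 4.51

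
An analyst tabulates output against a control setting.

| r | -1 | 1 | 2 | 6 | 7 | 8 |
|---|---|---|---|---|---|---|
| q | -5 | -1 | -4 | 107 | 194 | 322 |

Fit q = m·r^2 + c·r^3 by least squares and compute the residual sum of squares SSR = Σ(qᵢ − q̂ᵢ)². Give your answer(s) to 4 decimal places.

SSR = 5.2935

The normal equations are: 7811·m + 57383·c = 33944;  57383·m + 426515·c = 254490.
(Σr^2·r^2 = 7811, Σr^2·r^3 = 57383, Σr^3·r^3 = 426515, Σr^2·q = 33944, Σr^3·q = 254490.)
Eliminating c: 426515·(row 1) − 57383·(row 2) gives 38699976·m = 426515·33944 − 57383·254490 = -125774510, so m = -62887255/19349988.
Then c = (254490 − 57383·(-62887255/19349988))/426515 = 20006419/19349988.
Residuals: -6928133/9674994, 1960904/1612499, 3524429/4837497, 1083616/1612499, -638775/460714, 3048482/4837497; SSR = 51214339/9674994.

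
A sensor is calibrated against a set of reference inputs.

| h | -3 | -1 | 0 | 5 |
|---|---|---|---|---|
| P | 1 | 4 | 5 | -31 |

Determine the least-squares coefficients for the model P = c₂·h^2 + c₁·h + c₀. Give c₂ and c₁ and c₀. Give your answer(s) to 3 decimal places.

The normal system AᵀA·[c₂, c₁, c₀]ᵀ = AᵀP is [[707, 97, 35]; [97, 35, 1]; [35, 1, 4]]·[c₂, c₁, c₀]ᵀ = [-762, -162, -21]ᵀ.
Row-reducing yields c₂ = -2087/2046, c₁ = -3929/2046, c₀ = 1417/341.

c₂ = -1.020, c₁ = -1.920, c₀ = 4.155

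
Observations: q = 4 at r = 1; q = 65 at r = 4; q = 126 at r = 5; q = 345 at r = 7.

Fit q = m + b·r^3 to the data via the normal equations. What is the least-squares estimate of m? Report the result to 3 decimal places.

Setting ∂/∂m … = 0 gives: 4·m + 533·b = 540;  533·m + 137371·b = 138249.
Δ = 4·137371 − 533² = 265395.
m = (540·137371 − 533·138249)/265395 = 12657/6805; b = (4·138249 − 533·540)/265395 = 88392/88465.

m = 1.860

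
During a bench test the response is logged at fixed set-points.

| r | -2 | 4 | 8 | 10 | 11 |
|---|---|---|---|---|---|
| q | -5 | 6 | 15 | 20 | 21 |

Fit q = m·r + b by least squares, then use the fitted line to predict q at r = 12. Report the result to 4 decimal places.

The normal equations are: 305·m + 31·b = 585;  31·m + 5·b = 57.
(Σr·r = 305, Σr = 31, Σ1 = 5, Σr·q = 585, Σq = 57.)
Eliminating b: 5·(row 1) − 31·(row 2) gives 564·m = 5·585 − 31·57 = 1158, so m = 193/94.
Then b = (57 − 31·(193/94))/5 = -125/94.
At r = 12: q̂ = (193/94)·(12) + (-125/94)·(1) = 2191/94.

q̂ = 23.3085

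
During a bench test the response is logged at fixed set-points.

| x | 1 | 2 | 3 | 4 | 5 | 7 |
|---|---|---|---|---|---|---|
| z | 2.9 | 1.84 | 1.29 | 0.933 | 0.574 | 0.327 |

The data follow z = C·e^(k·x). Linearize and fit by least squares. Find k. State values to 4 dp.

k = -0.3649

With ln zᵢ as the transformed response and xᵢ as the regressor:
Σx = 22.0000, Σ(x)² = 104.0000, Σln z = 0.1868, Σx·ln z = -7.8294.
Equations: 104.0000·k + 22.0000·ln C = -7.8294;  22.0000·k + 6·ln C = 0.1868.
Slope k = (n·Σx·ln z − Σx·Σln z)/(n·Σ(x)² − (Σx)²) = (6·-7.8294 − 22.0000·0.1868)/140.0000 = -0.36491; ln C = (Σln z − k·Σx)/n = 1.36914.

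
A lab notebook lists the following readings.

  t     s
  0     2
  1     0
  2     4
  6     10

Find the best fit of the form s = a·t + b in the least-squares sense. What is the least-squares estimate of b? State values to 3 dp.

b = 0.530

The normal system MᵀM·[a, b]ᵀ = Mᵀs is [[41, 9]; [9, 4]]·[a, b]ᵀ = [68, 16]ᵀ.
Eliminating b: 4·(row 1) − 9·(row 2) gives 83·a = 4·68 − 9·16 = 128, so a = 128/83.
Then b = (16 − 9·(128/83))/4 = 44/83.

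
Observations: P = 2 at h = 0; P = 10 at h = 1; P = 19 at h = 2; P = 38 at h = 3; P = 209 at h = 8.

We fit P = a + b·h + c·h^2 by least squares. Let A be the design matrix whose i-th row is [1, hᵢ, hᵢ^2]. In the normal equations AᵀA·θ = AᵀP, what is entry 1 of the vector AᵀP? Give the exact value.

278

Entry 1 ↔ basis 1, so (AᵀP)_{1} = Σᵢ Pᵢ = (1)·(2) + (1)·(10) + (1)·(19) + (1)·(38) + (1)·(209) = 278.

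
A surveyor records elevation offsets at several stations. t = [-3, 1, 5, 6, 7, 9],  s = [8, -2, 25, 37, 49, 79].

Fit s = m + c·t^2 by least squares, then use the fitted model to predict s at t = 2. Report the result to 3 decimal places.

ŝ = 2.961

With design matrix A, AᵀA = [[6, 201]; [201, 10965]] and Aᵀs = [196, 10827]ᵀ.
Determinant 6·10965 − 201² = 25389.
m = (196·10965 − 201·10827)/25389 = -9029/8463; c = (6·10827 − 201·196)/25389 = 8522/8463.
At t = 2: ŝ = (-9029/8463)·(1) + (8522/8463)·(4) = 8353/2821.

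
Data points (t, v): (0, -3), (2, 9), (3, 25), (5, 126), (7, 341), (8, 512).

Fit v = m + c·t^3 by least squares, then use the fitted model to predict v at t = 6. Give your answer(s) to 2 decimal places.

Forming AᵀA = [[6, 1015]; [1015, 396211]] and Aᵀv = [1010, 395604]ᵀ gives AᵀA·[m, c]ᵀ = Aᵀv.
Eliminating c: 396211·(row 1) − 1015·(row 2) gives 1347041·m = 396211·1010 − 1015·395604 = -1364950, so m = -1364950/1347041.
Then c = (395604 − 1015·(-1364950/1347041))/396211 = 1348474/1347041.
At t = 6: v̂ = (-1364950/1347041)·(1) + (1348474/1347041)·(216) = 289905434/1347041.

v̂ = 215.22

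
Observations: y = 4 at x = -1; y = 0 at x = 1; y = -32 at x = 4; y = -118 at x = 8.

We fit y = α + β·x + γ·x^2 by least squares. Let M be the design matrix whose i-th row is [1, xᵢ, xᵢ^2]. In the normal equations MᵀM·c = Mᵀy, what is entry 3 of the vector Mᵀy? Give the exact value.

-8060

Entry 3 ↔ basis x^2, so (Mᵀy)_{3} = Σᵢ (x^2)·yᵢ = (1)·(4) + (1)·(0) + (16)·(-32) + (64)·(-118) = -8060.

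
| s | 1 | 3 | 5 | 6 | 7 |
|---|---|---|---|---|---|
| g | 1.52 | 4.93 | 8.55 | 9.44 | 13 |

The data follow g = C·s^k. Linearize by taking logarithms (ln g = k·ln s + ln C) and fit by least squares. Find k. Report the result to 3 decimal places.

Taking logs, ln g = k·ln s + ln C, so regress ln g on ln s.
AᵀA = [[10.7942, 6.4457]; [6.4457, 5]], rhs = [14.2200, 8.9699]ᵀ  (here Σln s = 6.4457, Σ(ln s)² = 10.7942, Σln g = 8.9699, Σln s·ln g = 14.2200).
Δ = 10.7942·5 − (6.4457)² = 12.4237; k = (14.2200·5 − 6.4457·8.9699)/12.4237 = 1.06913, ln C = (10.7942·8.9699 − 6.4457·14.2200)/12.4237 = 0.41572.

k = 1.069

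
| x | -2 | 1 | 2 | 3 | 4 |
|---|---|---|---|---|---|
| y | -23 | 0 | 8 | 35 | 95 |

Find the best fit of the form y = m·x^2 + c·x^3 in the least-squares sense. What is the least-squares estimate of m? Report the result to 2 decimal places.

m = -1.90

Setting ∂/∂m … = 0 gives: 370·m + 1268·c = 1775;  1268·m + 4954·c = 7273.
Δ = 370·4954 − 1268² = 225156.
m = (1775·4954 − 1268·7273)/225156 = -71469/37526; c = (370·7273 − 1268·1775)/225156 = 73385/37526.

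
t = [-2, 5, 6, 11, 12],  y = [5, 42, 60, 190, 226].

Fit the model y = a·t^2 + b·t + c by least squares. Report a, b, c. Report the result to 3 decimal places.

Normal-equation sums: Σt^2·t^2 = 37314, Σt^2·t = 3392, Σt^2 = 330, Σt·t = 330, Σt = 32, Σ1 = 5.
Right-hand side: Σt^2·y = 58764, Σt·y = 5362, Σy = 523.
Inverting the 3×3 Gram matrix, [a, b, c]ᵀ = [570819/383071, 328779/383071, 290987/383071]ᵀ.

a = 1.490, b = 0.858, c = 0.760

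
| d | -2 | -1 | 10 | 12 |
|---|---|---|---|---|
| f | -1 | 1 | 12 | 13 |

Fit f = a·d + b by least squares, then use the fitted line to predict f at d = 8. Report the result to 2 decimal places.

f̂ = 9.49

Sums needed: Σd·d = 249, Σd = 19, Σ1 = 4.
Right-hand side: Σd·f = 277, Σf = 25.
So XᵀX·[a, b]ᵀ = Xᵀf: [[249, 19]; [19, 4]]·[a, b]ᵀ = [277, 25]ᵀ.
Determinant 249·4 − 19² = 635.
a = (277·4 − 19·25)/635 = 633/635; b = (249·25 − 19·277)/635 = 962/635.
At d = 8: f̂ = (633/635)·(8) + (962/635)·(1) = 6026/635.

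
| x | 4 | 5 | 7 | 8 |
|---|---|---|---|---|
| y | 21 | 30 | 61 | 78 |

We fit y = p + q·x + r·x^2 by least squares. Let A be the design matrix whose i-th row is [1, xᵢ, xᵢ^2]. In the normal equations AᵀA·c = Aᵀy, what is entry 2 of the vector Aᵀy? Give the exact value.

1285

Entry 2 ↔ basis x, so (Aᵀy)_{2} = Σᵢ (x)·yᵢ = (4)·(21) + (5)·(30) + (7)·(61) + (8)·(78) = 1285.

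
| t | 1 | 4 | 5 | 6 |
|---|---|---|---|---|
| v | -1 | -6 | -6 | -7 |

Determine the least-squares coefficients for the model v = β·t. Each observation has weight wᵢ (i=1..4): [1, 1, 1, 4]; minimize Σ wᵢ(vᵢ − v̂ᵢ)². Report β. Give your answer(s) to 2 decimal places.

β = -1.20

The normal equations are: 186·β = -223.
(Σwᵢ·t·t = 186, Σwᵢ·t·v = -223.)
Hence β = -223 / 186 ≈ -1.19892.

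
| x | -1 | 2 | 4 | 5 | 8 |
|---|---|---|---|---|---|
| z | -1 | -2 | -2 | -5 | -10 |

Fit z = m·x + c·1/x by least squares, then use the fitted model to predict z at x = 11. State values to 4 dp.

ẑ = -12.5046

Setting ∂/∂m … = 0 gives: 110·m + 5·c = -116;  5·m + (2189/1600)·c = -11/4.
Δ = 110·(2189/1600) − 5² = 20079/160.
m = ((-116)·(2189/1600) − 5·(-11/4))/(20079/160) = -38654/33465; c = (110·(-11/4) − 5·(-116))/(20079/160) = 14800/6693.
At x = 11: ẑ = (-38654/33465)·(11) + (14800/6693)·(1/11) = -1534378/122705.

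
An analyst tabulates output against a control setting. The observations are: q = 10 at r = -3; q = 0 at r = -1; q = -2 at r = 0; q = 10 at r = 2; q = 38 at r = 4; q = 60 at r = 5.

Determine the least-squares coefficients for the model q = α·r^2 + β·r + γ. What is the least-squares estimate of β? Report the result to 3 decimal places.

β = 1.998

Forming MᵀM = [[979, 169, 55]; [169, 55, 7]; [55, 7, 6]] and Mᵀq = [2238, 442, 116]ᵀ gives MᵀM·[α, β, γ]ᵀ = Mᵀq.
Row-reducing yields α = 34297/16872, β = 911/456, γ = -4587/2812.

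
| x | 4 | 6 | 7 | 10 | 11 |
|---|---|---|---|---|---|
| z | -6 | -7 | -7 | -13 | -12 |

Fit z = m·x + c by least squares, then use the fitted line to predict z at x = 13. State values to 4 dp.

ẑ = -14.6928

Compute the Gram sums: Σx·x = 322, Σx = 38, Σ1 = 5.
And Σx·z = -377, Σz = -45.
So AᵀA·[m, c]ᵀ = Aᵀz: [[322, 38]; [38, 5]]·[m, c]ᵀ = [-377, -45]ᵀ.
Δ = 322·5 − 38² = 166.
m = ((-377)·5 − 38·(-45))/166 = -175/166; c = (322·(-45) − 38·(-377))/166 = -82/83.
At x = 13: ẑ = (-175/166)·(13) + (-82/83)·(1) = -2439/166.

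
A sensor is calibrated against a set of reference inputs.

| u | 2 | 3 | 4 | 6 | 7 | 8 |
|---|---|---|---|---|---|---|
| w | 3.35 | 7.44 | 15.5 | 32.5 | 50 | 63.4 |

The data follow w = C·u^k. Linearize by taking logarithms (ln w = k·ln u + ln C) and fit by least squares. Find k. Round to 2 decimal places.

Let Y = ln w. Fitting Y = k·ln u + ln C by least squares:
XᵀX = [[14.9303, 8.9952]; [8.9952, 6]], rhs = [29.3209, 17.4994]ᵀ  (here Σln u = 8.9952, Σ(ln u)² = 14.9303, Σln w = 17.4994, Σln u·ln w = 29.3209).
Solving (det = 8.6686): k = 2.13595, ln C = -0.28563.

k = 2.14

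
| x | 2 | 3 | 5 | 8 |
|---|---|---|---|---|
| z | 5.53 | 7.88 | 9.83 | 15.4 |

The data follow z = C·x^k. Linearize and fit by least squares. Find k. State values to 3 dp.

k = 0.703

Taking logs, ln z = k·ln x + ln C, so regress ln z on ln x.
Σln x = 5.4806, Σ(ln x)² = 8.6018, Σln z = 8.7943, Σln x·ln z = 12.8175.
Equations: 8.6018·k + 5.4806·ln C = 12.8175;  5.4806·k + 4·ln C = 8.7943.
Solving (det = 4.3697): k = 0.70295, ln C = 1.23543.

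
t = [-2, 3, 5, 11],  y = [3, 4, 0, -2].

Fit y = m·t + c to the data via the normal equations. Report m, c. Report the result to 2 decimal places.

m = -0.43, c = 3.07

Entries of XᵀX: Σt·t = 159, Σt = 17, Σ1 = 4.
Right-hand side: Σt·y = -16, Σy = 5.
So XᵀX·[m, c]ᵀ = Xᵀy: [[159, 17]; [17, 4]]·[m, c]ᵀ = [-16, 5]ᵀ.
Determinant 159·4 − 17² = 347.
m = ((-16)·4 − 17·5)/347 = -149/347; c = (159·5 − 17·(-16))/347 = 1067/347.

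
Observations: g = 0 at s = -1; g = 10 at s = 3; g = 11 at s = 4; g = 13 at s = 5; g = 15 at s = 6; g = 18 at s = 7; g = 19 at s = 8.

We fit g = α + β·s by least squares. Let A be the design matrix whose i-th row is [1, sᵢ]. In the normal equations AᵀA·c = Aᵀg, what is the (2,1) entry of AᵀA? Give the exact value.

Row 2 ↔ basis s, column 1 ↔ basis 1, so (AᵀA)_{2,1} = Σᵢ s = (-1)·(1) + (3)·(1) + (4)·(1) + (5)·(1) + (6)·(1) + (7)·(1) + (8)·(1) = 32.

32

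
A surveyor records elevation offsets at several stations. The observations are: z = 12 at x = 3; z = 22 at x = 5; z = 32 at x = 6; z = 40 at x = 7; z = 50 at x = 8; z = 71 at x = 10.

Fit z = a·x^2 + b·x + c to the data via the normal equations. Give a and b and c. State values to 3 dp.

Setting ∂/∂a … = 0 gives: 18499·a + 2223·b + 283·c = 14070;  2223·a + 283·b + 39·c = 1728;  283·a + 39·b + 6·c = 227.
(Σx^2·x^2 = 18499, Σx^2·x = 2223, Σx^2 = 283, Σx·x = 283, Σx = 39, Σ1 = 6, Σx^2·z = 14070, Σx·z = 1728, Σz = 227.)
Inverting the 3×3 Gram matrix, [a, b, c]ᵀ = [121/248, 32433/14632, 755/1829]ᵀ.

a = 0.488, b = 2.217, c = 0.413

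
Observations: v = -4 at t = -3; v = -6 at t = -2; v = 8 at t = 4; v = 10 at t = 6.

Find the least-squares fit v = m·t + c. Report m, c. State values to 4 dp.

XᵀX·[m, c]ᵀ = Xᵀv reads: 65·m + 5·c = 116;  5·m + 4·c = 8.
(Σt·t = 65, Σt = 5, Σ1 = 4, Σt·v = 116, Σv = 8.)
Δ = 65·4 − 5² = 235.
m = (116·4 − 5·8)/235 = 424/235; c = (65·8 − 5·116)/235 = -12/47.

m = 1.8043, c = -0.2553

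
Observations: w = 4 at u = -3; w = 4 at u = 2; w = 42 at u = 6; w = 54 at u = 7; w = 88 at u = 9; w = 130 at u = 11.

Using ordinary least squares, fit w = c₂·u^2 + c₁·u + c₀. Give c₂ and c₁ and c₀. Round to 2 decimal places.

With design matrix M, MᵀM = [[24996, 2600, 300]; [2600, 300, 32]; [300, 32, 6]] and Mᵀw = [27068, 2848, 322]ᵀ.
Inverting the 3×3 Gram matrix, [c₂, c₁, c₀]ᵀ = [53974/54903, 20884/18301, -86383/54903]ᵀ.

c₂ = 0.98, c₁ = 1.14, c₀ = -1.57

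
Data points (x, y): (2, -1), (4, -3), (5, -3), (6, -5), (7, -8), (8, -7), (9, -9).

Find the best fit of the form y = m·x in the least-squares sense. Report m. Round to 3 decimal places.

Entries of MᵀM: Σx·x = 275.
Moment sums: Σx·y = -252.
Normal equations: [[275]]·[m]ᵀ = [-252]ᵀ.
m = (-252)/275 = -0.916364.

m = -0.916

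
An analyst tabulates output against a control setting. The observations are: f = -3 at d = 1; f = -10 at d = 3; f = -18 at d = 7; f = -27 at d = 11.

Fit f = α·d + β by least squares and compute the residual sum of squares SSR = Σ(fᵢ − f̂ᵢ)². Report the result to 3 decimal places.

SSR = 2.881

Sums needed: Σd·d = 180, Σd = 22, Σ1 = 4.
And Σd·f = -456, Σf = -58.
So XᵀX·[α, β]ᵀ = Xᵀf: [[180, 22]; [22, 4]]·[α, β]ᵀ = [-456, -58]ᵀ.
det = 180·4 − 22² = 236.
α = ((-456)·4 − 22·(-58))/236 = -137/59; β = (180·(-58) − 22·(-456))/236 = -102/59.
Residuals: 62/59, -77/59, -1/59, 16/59; SSR = 170/59.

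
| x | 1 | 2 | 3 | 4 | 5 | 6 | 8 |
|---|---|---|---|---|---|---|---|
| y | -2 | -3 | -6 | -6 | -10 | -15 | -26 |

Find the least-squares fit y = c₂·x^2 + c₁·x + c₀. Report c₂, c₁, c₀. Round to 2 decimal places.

Setting ∂/∂c₂ … = 0 gives: 6371·c₂ + 953·c₁ + 155·c₀ = -2618;  953·c₂ + 155·c₁ + 29·c₀ = -398;  155·c₂ + 29·c₁ + 7·c₀ = -68.
(Σx^2·x^2 = 6371, Σx^2·x = 953, Σx^2 = 155, Σx·x = 155, Σx = 29, Σ1 = 7, Σx^2·y = -2618, Σx·y = -398, Σy = -68.)
Inverting the 3×3 Gram matrix, [c₂, c₁, c₀]ᵀ = [-765/1694, 1171/1694, -312/121]ᵀ.

c₂ = -0.45, c₁ = 0.69, c₀ = -2.58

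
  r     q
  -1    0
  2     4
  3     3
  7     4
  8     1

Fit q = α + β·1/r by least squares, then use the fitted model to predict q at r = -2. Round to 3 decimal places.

q̂ = 1.112

Normal-equation sums: Σ1 = 5, Σ1/r = 17/168, Σ1/r·1/r = 39433/28224.
Moment sums: Σq = 12, Σ1/r·q = 207/56.
Normal equations: [[5, 17/168]; [17/168, 39433/28224]]·[α, β]ᵀ = [12, 207/56]ᵀ.
Eliminating β: (39433/28224)·(row 1) − (17/168)·(row 2) gives (49219/7056)·α = (39433/28224)·12 − (17/168)·(207/56) = 154213/9408, so α = 462639/196876.
Then β = ((207/56) − (17/168)·(462639/196876))/(39433/28224) = 121842/49219.
At r = -2: q̂ = (462639/196876)·(1) + (121842/49219)·(-1/2) = 218955/196876.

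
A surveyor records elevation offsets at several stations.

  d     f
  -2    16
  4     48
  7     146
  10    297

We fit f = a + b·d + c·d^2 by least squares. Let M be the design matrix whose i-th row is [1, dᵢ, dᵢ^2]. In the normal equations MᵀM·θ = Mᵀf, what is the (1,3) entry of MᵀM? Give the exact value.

169

Row 1 ↔ basis 1, column 3 ↔ basis d^2, so (MᵀM)_{1,3} = Σᵢ d^2 = (1)·(4) + (1)·(16) + (1)·(49) + (1)·(100) = 169.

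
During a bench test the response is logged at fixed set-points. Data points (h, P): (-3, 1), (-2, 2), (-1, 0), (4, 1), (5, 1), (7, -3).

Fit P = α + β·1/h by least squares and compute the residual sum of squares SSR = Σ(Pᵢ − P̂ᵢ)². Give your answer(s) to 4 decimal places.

Sums needed: Σ1 = 6, Σ1/h = -521/420, Σ1/h·1/h = 261781/176400.
Right-hand side: ΣP = 2, Σ1/h·P = -551/420.
Normal equations: [[6, -521/420]; [-521/420, 261781/176400]]·[α, β]ᵀ = [2, -551/420]ᵀ.
Δ = 6·(261781/176400) − (-521/420)² = 259849/35280.
α = (2·(261781/176400) − (-521/420)·(-551/420))/(259849/35280) = 236491/1299245; β = (6·(-551/420) − (-521/420)·2)/(259849/35280) = -190176/259849.
Residuals: 745794/1299245, 1886559/1299245, -1187371/1299245, 1300474/1299245, 250586/259849, -3998386/1299245; SSR = 19067474/1299245.

SSR = 14.6758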